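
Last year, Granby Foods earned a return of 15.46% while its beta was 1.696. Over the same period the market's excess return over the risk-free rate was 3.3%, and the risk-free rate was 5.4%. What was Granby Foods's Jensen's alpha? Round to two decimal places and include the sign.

+4.46%

CAPM benchmark = R_f + β(R_m − R_f) = 5.4% + 1.696 × 3.3% = 10.9968%
α = actual − benchmark = 15.46% − 10.9968% = +4.46%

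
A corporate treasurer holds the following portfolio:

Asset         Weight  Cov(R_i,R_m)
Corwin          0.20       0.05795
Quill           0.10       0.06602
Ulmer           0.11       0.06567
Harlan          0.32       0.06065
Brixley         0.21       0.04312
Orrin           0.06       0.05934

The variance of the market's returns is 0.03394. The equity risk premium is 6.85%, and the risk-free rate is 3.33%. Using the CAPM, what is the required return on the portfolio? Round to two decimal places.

14.92%

β_Corwin = 0.05795 / 0.03394 = 1.7074
β_Quill = 0.06602 / 0.03394 = 1.9452
β_Ulmer = 0.06567 / 0.03394 = 1.9349
β_Harlan = 0.06065 / 0.03394 = 1.7870
β_Brixley = 0.04312 / 0.03394 = 1.2705
β_Orrin = 0.05934 / 0.03394 = 1.7484
β_P = Σ w_i β_i = 0.20×1.7074 + 0.10×1.9452 + 0.11×1.9349 + 0.32×1.7870 + 0.21×1.2705 + 0.06×1.7484 = 1.6924
E(R_P) = R_f + β_P × MRP = 3.33% + 1.6924 × 6.85% = 14.92%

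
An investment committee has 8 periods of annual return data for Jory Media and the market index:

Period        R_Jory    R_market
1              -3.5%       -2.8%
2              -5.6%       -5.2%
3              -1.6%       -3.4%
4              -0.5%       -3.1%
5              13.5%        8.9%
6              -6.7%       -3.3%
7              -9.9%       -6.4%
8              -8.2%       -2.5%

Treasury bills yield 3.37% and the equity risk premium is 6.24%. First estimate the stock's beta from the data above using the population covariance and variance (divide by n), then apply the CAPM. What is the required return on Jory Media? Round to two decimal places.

Mean R_i = (-3.5 − 5.6 − 1.6 − 0.5 + 13.5 − 6.7 − 9.9 − 8.2) / 8 = -2.8125%
Mean R_m = (-2.8 − 5.2 − 3.4 − 3.1 + 8.9 − 3.3 − 6.4 − 2.5) / 8 = -2.2250%
Σ(R_i − R̄_i)(R_m − R̄_m) = 221.9675  ⇒  Cov = 221.9675 / 8 = 27.7459
Σ(R_m − R̄_m)² = 153.7550  ⇒  Var(R_m) = 153.7550 / 8 = 19.2194
β = Cov / Var(R_m) = 27.7459 / 19.2194 = 1.4436
E(R) = R_f + β × MRP = 3.37% + 1.4436 × 6.24% = 12.38%

12.38%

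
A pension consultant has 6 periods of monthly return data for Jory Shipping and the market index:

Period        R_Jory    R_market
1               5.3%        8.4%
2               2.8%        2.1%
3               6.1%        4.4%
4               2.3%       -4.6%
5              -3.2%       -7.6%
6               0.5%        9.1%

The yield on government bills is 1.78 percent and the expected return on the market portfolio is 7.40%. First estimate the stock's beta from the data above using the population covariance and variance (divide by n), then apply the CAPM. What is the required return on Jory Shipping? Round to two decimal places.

Mean R_i = (5.3 + 2.8 + 6.1 + 2.3 − 3.2 + 0.5) / 6 = 2.3000%
Mean R_m = (8.4 + 2.1 + 4.4 − 4.6 − 7.6 + 9.1) / 6 = 1.9667%
Σ(R_i − R̄_i)(R_m − R̄_m) = 68.3900  ⇒  Cov = 68.3900 / 6 = 11.3983
Σ(R_m − R̄_m)² = 232.8533  ⇒  Var(R_m) = 232.8533 / 6 = 38.8089
β = Cov / Var(R_m) = 11.3983 / 38.8089 = 0.2937
MRP = 7.40% − 1.78% = 5.62%
E(R) = R_f + β × MRP = 1.78% + 0.2937 × 5.62% = 3.43%

3.43%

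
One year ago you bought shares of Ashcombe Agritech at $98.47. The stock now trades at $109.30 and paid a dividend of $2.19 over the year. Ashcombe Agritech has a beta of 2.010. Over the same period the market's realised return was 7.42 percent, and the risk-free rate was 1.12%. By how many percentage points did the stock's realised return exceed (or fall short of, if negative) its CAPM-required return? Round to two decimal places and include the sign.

Realised HPR = (P1 + D1 − P0) / P0 = (109.30 + 2.19 − 98.47) / 98.47 = 13.02 / 98.47 = 13.2223%
MRP = 7.42% − 1.12% = 6.30%
CAPM required = R_f + β·MRP = 1.12% + 2.010 × 6.30% = 13.78300%
α = realised − required = 13.2223% − 13.78300% = -0.56%

-0.56%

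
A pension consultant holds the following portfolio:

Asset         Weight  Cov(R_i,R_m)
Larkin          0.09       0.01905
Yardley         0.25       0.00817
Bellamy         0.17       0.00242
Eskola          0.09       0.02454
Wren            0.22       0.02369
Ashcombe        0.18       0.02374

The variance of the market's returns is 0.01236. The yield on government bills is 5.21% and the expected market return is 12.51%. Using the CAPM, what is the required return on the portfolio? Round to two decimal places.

14.58%

β_Larkin = 0.01905 / 0.01236 = 1.5413
β_Yardley = 0.00817 / 0.01236 = 0.6610
β_Bellamy = 0.00242 / 0.01236 = 0.1958
β_Eskola = 0.02454 / 0.01236 = 1.9854
β_Wren = 0.02369 / 0.01236 = 1.9167
β_Ashcombe = 0.02374 / 0.01236 = 1.9207
β_P = Σ w_i β_i = 0.09×1.5413 + 0.25×0.6610 + 0.17×0.1958 + 0.09×1.9854 + 0.22×1.9167 + 0.18×1.9207 = 1.2833
MRP = 12.51% − 5.21% = 7.30%
E(R_P) = R_f + β_P × MRP = 5.21% + 1.2833 × 7.30% = 14.58%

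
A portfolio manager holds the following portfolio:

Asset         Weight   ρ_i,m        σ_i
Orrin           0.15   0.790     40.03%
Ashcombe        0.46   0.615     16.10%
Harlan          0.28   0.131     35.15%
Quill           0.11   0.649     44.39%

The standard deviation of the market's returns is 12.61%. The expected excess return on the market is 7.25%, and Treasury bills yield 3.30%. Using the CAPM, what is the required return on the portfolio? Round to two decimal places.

β_Orrin = 0.790 × 40.03% / 12.61% = 2.5078
β_Ashcombe = 0.615 × 16.10% / 12.61% = 0.7852
β_Harlan = 0.131 × 35.15% / 12.61% = 0.3652
β_Quill = 0.649 × 44.39% / 12.61% = 2.2846
β_P = Σ w_i β_i = 0.15×2.5078 + 0.46×0.7852 + 0.28×0.3652 + 0.11×2.2846 = 1.0909
E(R_P) = R_f + β_P × MRP = 3.30% + 1.0909 × 7.25% = 11.21%

11.21%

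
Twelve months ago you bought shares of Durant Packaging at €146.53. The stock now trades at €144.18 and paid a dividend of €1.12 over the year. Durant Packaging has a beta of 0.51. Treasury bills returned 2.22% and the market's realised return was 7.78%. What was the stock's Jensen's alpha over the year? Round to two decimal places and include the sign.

-5.90%

Realised HPR = (P1 + D1 − P0) / P0 = (144.18 + 1.12 − 146.53) / 146.53 = -1.23 / 146.53 = -0.8394%
MRP = 7.78% − 2.22% = 5.56%
CAPM required = R_f + β·MRP = 2.22% + 0.51 × 5.56% = 5.0556%
α = realised − required = -0.8394% − 5.0556% = -5.90%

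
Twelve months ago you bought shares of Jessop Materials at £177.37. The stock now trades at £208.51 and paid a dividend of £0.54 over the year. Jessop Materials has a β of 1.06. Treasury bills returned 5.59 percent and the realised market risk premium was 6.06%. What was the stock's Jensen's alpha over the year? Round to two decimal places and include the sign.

Realised HPR = (P1 + D1 − P0) / P0 = (208.51 + 0.54 − 177.37) / 177.37 = 31.68 / 177.37 = 17.8610%
CAPM required = R_f + β·MRP = 5.59% + 1.06 × 6.06% = 12.0136%
α = realised − required = 17.8610% − 12.0136% = +5.85%

+5.85%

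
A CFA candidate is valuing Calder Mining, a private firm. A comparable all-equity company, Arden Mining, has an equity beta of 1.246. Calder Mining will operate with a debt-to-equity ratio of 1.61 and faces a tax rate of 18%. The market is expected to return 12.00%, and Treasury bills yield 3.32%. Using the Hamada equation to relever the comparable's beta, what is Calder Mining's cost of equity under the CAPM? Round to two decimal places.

β_L = β_U × [1 + (1 − t)(D/E)] = 1.246 × [1 + (1 − 0.18) × 1.61]
    = 1.246 × [1 + 0.82 × 1.61] = 1.246 × 2.3202 = 2.8910
MRP = 12.00% − 3.32% = 8.68%
E(R) = R_f + β_L × MRP = 3.32% + 2.8910 × 8.68% = 28.41%

28.41%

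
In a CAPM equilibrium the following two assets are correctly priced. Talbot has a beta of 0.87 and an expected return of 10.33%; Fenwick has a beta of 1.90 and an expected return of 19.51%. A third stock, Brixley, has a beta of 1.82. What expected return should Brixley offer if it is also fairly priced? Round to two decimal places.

MRP (SML slope) = (19.51% − 10.33%) / (1.90 − 0.87) = 9.18% / 1.03 = 8.9126%
R_f (intercept) = 10.33% − 0.87 × 8.9126% = 2.5760%
E(R_Brixley) = R_f + β × MRP = 2.5760% + 1.82 × 8.9126% = 18.80%

18.80%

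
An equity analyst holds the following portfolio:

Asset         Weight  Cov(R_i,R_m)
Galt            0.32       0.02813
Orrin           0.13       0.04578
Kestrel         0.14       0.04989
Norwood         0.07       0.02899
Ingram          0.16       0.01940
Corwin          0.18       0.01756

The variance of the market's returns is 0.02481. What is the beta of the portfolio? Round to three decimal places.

β_Galt = 0.02813 / 0.02481 = 1.1338
β_Orrin = 0.04578 / 0.02481 = 1.8452
β_Kestrel = 0.04989 / 0.02481 = 2.0109
β_Norwood = 0.02899 / 0.02481 = 1.1685
β_Ingram = 0.01940 / 0.02481 = 0.7819
β_Corwin = 0.01756 / 0.02481 = 0.7078
β_P = Σ w_i β_i = 0.32×1.1338 + 0.13×1.8452 + 0.14×2.0109 + 0.07×1.1685 + 0.16×0.7819 + 0.18×0.7078 = 1.2185

1.219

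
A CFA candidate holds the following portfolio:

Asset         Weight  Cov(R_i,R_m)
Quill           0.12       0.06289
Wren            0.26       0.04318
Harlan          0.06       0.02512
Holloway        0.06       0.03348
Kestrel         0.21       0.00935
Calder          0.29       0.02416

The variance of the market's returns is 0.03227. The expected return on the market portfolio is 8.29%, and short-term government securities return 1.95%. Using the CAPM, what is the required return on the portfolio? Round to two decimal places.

8.09%

β_Quill = 0.06289 / 0.03227 = 1.9489
β_Wren = 0.04318 / 0.03227 = 1.3381
β_Harlan = 0.02512 / 0.03227 = 0.7784
β_Holloway = 0.03348 / 0.03227 = 1.0375
β_Kestrel = 0.00935 / 0.03227 = 0.2897
β_Calder = 0.02416 / 0.03227 = 0.7487
β_P = Σ w_i β_i = 0.12×1.9489 + 0.26×1.3381 + 0.06×0.7784 + 0.06×1.0375 + 0.21×0.2897 + 0.29×0.7487 = 0.9687
MRP = 8.29% − 1.95% = 6.34%
E(R_P) = R_f + β_P × MRP = 1.95% + 0.9687 × 6.34% = 8.09%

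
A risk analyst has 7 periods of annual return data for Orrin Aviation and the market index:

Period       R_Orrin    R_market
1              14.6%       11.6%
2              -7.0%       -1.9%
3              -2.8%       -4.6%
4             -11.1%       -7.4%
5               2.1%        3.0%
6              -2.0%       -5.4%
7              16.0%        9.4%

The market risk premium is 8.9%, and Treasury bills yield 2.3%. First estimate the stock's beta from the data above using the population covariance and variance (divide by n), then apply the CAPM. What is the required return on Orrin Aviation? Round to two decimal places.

13.87%

Mean R_i = (14.6 − 7.0 − 2.8 − 11.1 + 2.1 − 2.0 + 16.0) / 7 = 1.4000%
Mean R_m = (11.6 − 1.9 − 4.6 − 7.4 + 3.0 − 5.4 + 9.4) / 7 = 0.6714%
Σ(R_i − R̄_i)(R_m − R̄_m) = 438.6000  ⇒  Cov = 438.6000 / 7 = 62.6571
Σ(R_m − R̄_m)² = 337.4543  ⇒  Var(R_m) = 337.4543 / 7 = 48.2078
β = Cov / Var(R_m) = 62.6571 / 48.2078 = 1.2997
E(R) = R_f + β × MRP = 2.3% + 1.2997 × 8.9% = 13.87%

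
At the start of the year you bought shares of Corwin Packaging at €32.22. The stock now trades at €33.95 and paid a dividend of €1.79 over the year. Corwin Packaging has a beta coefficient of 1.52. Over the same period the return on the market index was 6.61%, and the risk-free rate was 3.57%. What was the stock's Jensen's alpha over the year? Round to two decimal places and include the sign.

Realised HPR = (P1 + D1 − P0) / P0 = (33.95 + 1.79 − 32.22) / 32.22 = 3.52 / 32.22 = 10.9249%
MRP = 6.61% − 3.57% = 3.04%
CAPM required = R_f + β·MRP = 3.57% + 1.52 × 3.04% = 8.1908%
α = realised − required = 10.9249% − 8.1908% = +2.73%

+2.73%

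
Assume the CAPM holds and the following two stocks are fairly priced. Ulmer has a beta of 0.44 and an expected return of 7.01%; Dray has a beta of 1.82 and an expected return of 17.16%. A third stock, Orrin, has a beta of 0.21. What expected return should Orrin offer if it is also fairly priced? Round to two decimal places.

MRP (SML slope) = (17.16% − 7.01%) / (1.82 − 0.44) = 10.15% / 1.38 = 7.3551%
R_f (intercept) = 7.01% − 0.44 × 7.3551% = 3.7738%
E(R_Orrin) = R_f + β × MRP = 3.7738% + 0.21 × 7.3551% = 5.32%

5.32%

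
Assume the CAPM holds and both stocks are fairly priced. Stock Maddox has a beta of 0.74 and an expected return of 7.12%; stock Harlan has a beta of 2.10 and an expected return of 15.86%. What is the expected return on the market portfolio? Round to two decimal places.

8.79%

Both satisfy E(R) = R_f + β·MRP, so the slope of the SML is
MRP = (15.86% − 7.12%) / (2.10 − 0.74) = 8.74% / 1.36 = 6.4265%
R_f = E(R_Maddox) − β_Maddox·MRP = 7.12% − 0.74 × 6.4265% = 2.3644%
E(R_m) = R_f + MRP = 2.3644% + 6.4265% = 8.79%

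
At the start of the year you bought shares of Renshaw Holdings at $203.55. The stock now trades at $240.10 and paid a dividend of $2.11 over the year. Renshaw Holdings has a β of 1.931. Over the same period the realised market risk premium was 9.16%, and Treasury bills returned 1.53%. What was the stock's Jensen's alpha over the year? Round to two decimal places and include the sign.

-0.23%

Realised HPR = (P1 + D1 − P0) / P0 = (240.10 + 2.11 − 203.55) / 203.55 = 38.66 / 203.55 = 18.9929%
CAPM required = R_f + β·MRP = 1.53% + 1.931 × 9.16% = 19.21796%
α = realised − required = 18.9929% − 19.21796% = -0.23%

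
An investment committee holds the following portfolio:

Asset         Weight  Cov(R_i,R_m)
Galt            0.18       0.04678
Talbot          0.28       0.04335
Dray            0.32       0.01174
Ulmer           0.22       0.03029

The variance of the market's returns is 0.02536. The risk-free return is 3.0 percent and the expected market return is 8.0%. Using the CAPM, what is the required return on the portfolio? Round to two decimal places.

β_Galt = 0.04678 / 0.02536 = 1.8446
β_Talbot = 0.04335 / 0.02536 = 1.7094
β_Dray = 0.01174 / 0.02536 = 0.4629
β_Ulmer = 0.03029 / 0.02536 = 1.1944
β_P = Σ w_i β_i = 0.18×1.8446 + 0.28×1.7094 + 0.32×0.4629 + 0.22×1.1944 = 1.2216
MRP = 8.0% − 3.0% = 5.00%
E(R_P) = R_f + β_P × MRP = 3.0% + 1.2216 × 5.0% = 9.11%

9.11%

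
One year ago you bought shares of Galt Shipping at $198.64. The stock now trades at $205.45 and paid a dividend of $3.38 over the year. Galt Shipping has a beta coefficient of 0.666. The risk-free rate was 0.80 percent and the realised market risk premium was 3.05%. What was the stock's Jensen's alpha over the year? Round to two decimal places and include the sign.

+2.30%

Realised HPR = (P1 + D1 − P0) / P0 = (205.45 + 3.38 − 198.64) / 198.64 = 10.19 / 198.64 = 5.1299%
CAPM required = R_f + β·MRP = 0.80% + 0.666 × 3.05% = 2.83130%
α = realised − required = 5.1299% − 2.83130% = +2.30%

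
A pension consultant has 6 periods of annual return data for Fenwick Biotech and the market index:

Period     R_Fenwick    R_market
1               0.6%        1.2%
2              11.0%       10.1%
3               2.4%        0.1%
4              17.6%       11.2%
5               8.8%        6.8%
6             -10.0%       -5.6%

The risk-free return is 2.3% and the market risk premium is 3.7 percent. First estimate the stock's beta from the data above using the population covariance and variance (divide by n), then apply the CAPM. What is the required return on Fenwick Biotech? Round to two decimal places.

Mean R_i = (0.6 + 11.0 + 2.4 + 17.6 + 8.8 − 10.0) / 6 = 5.0667%
Mean R_m = (1.2 + 10.1 + 0.1 + 11.2 + 6.8 − 5.6) / 6 = 3.9667%
Σ(R_i − R̄_i)(R_m − R̄_m) = 304.4333  ⇒  Cov = 304.4333 / 6 = 50.7389
Σ(R_m − R̄_m)² = 212.0933  ⇒  Var(R_m) = 212.0933 / 6 = 35.3489
β = Cov / Var(R_m) = 50.7389 / 35.3489 = 1.4354
E(R) = R_f + β × MRP = 2.3% + 1.4354 × 3.7% = 7.61%

7.61%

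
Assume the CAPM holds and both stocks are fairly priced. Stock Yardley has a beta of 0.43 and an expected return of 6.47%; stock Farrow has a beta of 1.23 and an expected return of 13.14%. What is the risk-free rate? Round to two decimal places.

2.88%

Both satisfy E(R) = R_f + β·MRP, so the slope of the SML is
MRP = (13.14% − 6.47%) / (1.23 − 0.43) = 6.67% / 0.80 = 8.3375%
R_f = E(R_Yardley) − β_Yardley·MRP = 6.47% − 0.43 × 8.3375% = 2.8849%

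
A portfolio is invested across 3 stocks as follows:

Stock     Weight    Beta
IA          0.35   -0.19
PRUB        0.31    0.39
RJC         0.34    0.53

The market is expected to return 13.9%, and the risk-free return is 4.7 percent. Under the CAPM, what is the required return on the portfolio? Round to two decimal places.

6.86%

β_P = Σ w_i β_i = 0.35×-0.19 + 0.31×0.39 + 0.34×0.53 = 0.2346
MRP = 13.9% − 4.7% = 9.20%
E(R_P) = R_f + β_P × MRP = 4.7% + 0.2346 × 9.2% = 6.86%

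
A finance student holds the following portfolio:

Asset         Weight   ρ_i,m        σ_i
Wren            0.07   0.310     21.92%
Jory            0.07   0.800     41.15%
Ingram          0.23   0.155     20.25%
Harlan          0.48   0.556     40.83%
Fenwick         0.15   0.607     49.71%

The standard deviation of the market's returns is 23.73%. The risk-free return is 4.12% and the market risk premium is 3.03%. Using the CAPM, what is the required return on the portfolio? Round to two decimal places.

6.54%

β_Wren = 0.310 × 21.92% / 23.73% = 0.2864
β_Jory = 0.800 × 41.15% / 23.73% = 1.3873
β_Ingram = 0.155 × 20.25% / 23.73% = 0.1323
β_Harlan = 0.556 × 40.83% / 23.73% = 0.9567
β_Fenwick = 0.607 × 49.71% / 23.73% = 1.2716
β_P = Σ w_i β_i = 0.07×0.2864 + 0.07×1.3873 + 0.23×0.1323 + 0.48×0.9567 + 0.15×1.2716 = 0.7975
E(R_P) = R_f + β_P × MRP = 4.12% + 0.7975 × 3.03% = 6.54%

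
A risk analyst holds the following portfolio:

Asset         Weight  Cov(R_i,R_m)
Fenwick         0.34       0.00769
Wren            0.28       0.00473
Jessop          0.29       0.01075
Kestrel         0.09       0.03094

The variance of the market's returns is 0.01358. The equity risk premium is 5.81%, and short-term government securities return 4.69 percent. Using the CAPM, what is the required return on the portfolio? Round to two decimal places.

8.90%

β_Fenwick = 0.00769 / 0.01358 = 0.5663
β_Wren = 0.00473 / 0.01358 = 0.3483
β_Jessop = 0.01075 / 0.01358 = 0.7916
β_Kestrel = 0.03094 / 0.01358 = 2.2784
β_P = Σ w_i β_i = 0.34×0.5663 + 0.28×0.3483 + 0.29×0.7916 + 0.09×2.2784 = 0.7247
E(R_P) = R_f + β_P × MRP = 4.69% + 0.7247 × 5.81% = 8.90%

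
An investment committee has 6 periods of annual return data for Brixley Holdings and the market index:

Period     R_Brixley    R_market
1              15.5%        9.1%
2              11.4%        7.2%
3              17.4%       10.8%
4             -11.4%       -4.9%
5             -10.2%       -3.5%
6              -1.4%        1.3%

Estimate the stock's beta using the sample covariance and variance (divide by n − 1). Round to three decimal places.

1.931

Mean R_i = (15.5 + 11.4 + 17.4 − 11.4 − 10.2 − 1.4) / 6 = 3.5500%
Mean R_m = (9.1 + 7.2 + 10.8 − 4.9 − 3.5 + 1.3) / 6 = 3.3333%
Σ(R_i − R̄_i)(R_m − R̄_m) = 429.7900  ⇒  Cov = 429.7900 / 5 = 85.9580
Σ(R_m − R̄_m)² = 222.5733  ⇒  Var(R_m) = 222.5733 / 5 = 44.5147
β = Cov / Var(R_m) = 85.9580 / 44.5147 = 1.9310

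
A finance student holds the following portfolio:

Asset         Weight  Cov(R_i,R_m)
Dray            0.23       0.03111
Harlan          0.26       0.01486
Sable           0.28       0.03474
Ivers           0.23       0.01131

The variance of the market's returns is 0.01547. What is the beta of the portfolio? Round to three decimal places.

1.509

β_Dray = 0.03111 / 0.01547 = 2.0110
β_Harlan = 0.01486 / 0.01547 = 0.9606
β_Sable = 0.03474 / 0.01547 = 2.2456
β_Ivers = 0.01131 / 0.01547 = 0.7311
β_P = Σ w_i β_i = 0.23×2.0110 + 0.26×0.9606 + 0.28×2.2456 + 0.23×0.7311 = 1.5092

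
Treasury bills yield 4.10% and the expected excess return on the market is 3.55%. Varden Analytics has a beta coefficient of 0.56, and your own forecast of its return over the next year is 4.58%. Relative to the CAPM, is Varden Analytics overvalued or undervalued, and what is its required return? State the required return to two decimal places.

Required return = R_f + β·MRP = 4.10% + 0.56 × 3.55% = 6.09%
Forecast 4.58% < required 6.09% → the stock plots below the SML → overvalued.

Overvalued; required return 6.09%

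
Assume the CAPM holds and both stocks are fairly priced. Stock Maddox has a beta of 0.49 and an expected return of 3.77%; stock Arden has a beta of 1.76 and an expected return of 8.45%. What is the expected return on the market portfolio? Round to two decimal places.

5.65%

Both satisfy E(R) = R_f + β·MRP, so the slope of the SML is
MRP = (8.45% − 3.77%) / (1.76 − 0.49) = 4.68% / 1.27 = 3.6850%
R_f = E(R_Maddox) − β_Maddox·MRP = 3.77% − 0.49 × 3.6850% = 1.9644%
E(R_m) = R_f + MRP = 1.9644% + 3.6850% = 5.65%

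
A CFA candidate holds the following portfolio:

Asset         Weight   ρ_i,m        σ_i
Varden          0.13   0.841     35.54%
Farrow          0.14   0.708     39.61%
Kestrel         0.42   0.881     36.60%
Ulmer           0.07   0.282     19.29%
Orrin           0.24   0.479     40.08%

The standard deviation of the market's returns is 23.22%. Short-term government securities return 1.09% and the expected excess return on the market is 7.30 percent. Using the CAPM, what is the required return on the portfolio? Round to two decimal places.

9.37%

β_Varden = 0.841 × 35.54% / 23.22% = 1.2872
β_Farrow = 0.708 × 39.61% / 23.22% = 1.2077
β_Kestrel = 0.881 × 36.60% / 23.22% = 1.3887
β_Ulmer = 0.282 × 19.29% / 23.22% = 0.2343
β_Orrin = 0.479 × 40.08% / 23.22% = 0.8268
β_P = Σ w_i β_i = 0.13×1.2872 + 0.14×1.2077 + 0.42×1.3887 + 0.07×0.2343 + 0.24×0.8268 = 1.1345
E(R_P) = R_f + β_P × MRP = 1.09% + 1.1345 × 7.30% = 9.37%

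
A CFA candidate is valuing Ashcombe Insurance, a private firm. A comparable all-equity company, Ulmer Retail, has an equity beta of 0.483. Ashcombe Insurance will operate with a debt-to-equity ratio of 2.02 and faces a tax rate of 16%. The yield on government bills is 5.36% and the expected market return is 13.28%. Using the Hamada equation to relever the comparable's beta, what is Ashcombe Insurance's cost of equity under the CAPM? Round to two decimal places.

β_L = β_U × [1 + (1 − t)(D/E)] = 0.483 × [1 + (1 − 0.16) × 2.02]
    = 0.483 × [1 + 0.84 × 2.02] = 0.483 × 2.6968 = 1.3026
MRP = 13.28% − 5.36% = 7.92%
E(R) = R_f + β_L × MRP = 5.36% + 1.3026 × 7.92% = 15.68%

15.68%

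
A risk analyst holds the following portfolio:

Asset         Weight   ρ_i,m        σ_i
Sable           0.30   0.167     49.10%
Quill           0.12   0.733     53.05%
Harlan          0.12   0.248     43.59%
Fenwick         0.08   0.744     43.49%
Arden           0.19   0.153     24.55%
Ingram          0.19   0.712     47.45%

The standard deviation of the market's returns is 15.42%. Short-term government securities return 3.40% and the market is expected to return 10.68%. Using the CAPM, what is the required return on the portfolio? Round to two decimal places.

β_Sable = 0.167 × 49.10% / 15.42% = 0.5318
β_Quill = 0.733 × 53.05% / 15.42% = 2.5218
β_Harlan = 0.248 × 43.59% / 15.42% = 0.7011
β_Fenwick = 0.744 × 43.49% / 15.42% = 2.0984
β_Arden = 0.153 × 24.55% / 15.42% = 0.2436
β_Ingram = 0.712 × 47.45% / 15.42% = 2.1909
β_P = Σ w_i β_i = 0.30×0.5318 + 0.12×2.5218 + 0.12×0.7011 + 0.08×2.0984 + 0.19×0.2436 + 0.19×2.1909 = 1.1767
MRP = 10.68% − 3.40% = 7.28%
E(R_P) = R_f + β_P × MRP = 3.40% + 1.1767 × 7.28% = 11.97%

11.97%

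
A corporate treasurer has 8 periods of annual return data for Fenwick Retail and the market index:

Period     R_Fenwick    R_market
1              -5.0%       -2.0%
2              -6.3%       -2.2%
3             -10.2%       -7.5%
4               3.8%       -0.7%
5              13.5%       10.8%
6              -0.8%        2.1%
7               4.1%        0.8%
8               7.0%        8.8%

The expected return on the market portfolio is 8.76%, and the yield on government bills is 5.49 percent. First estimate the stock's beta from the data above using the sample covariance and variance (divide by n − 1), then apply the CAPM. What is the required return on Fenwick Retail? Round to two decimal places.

9.37%

Mean R_i = (-5.0 − 6.3 − 10.2 + 3.8 + 13.5 − 0.8 + 4.1 + 7.0) / 8 = 0.7625%
Mean R_m = (-2.0 − 2.2 − 7.5 − 0.7 + 10.8 + 2.1 + 0.8 + 8.8) / 8 = 1.2625%
Σ(R_i − R̄_i)(R_m − R̄_m) = 298.9988  ⇒  Cov = 298.9988 / 7 = 42.7141
Σ(R_m − R̄_m)² = 251.9588  ⇒  Var(R_m) = 251.9588 / 7 = 35.9941
β = Cov / Var(R_m) = 42.7141 / 35.9941 = 1.1867
MRP = 8.76% − 5.49% = 3.27%
E(R) = R_f + β × MRP = 5.49% + 1.1867 × 3.27% = 9.37%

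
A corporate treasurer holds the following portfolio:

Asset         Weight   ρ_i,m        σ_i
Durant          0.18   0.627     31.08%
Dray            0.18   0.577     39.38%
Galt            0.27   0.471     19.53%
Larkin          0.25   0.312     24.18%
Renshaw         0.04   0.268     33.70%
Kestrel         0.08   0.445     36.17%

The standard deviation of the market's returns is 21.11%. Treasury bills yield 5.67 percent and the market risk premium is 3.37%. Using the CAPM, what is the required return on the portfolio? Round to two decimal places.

β_Durant = 0.627 × 31.08% / 21.11% = 0.9231
β_Dray = 0.577 × 39.38% / 21.11% = 1.0764
β_Galt = 0.471 × 19.53% / 21.11% = 0.4357
β_Larkin = 0.312 × 24.18% / 21.11% = 0.3574
β_Renshaw = 0.268 × 33.70% / 21.11% = 0.4278
β_Kestrel = 0.445 × 36.17% / 21.11% = 0.7625
β_P = Σ w_i β_i = 0.18×0.9231 + 0.18×1.0764 + 0.27×0.4357 + 0.25×0.3574 + 0.04×0.4278 + 0.08×0.7625 = 0.6450
E(R_P) = R_f + β_P × MRP = 5.67% + 0.6450 × 3.37% = 7.84%

7.84%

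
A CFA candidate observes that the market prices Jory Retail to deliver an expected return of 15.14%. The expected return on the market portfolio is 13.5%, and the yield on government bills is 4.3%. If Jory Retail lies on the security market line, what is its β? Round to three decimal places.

MRP = 13.5% − 4.3% = 9.20%
β = (E(R) − R_f) / MRP = (15.14% − 4.3%) / 9.2% = 10.84% / 9.2% = 1.178

1.178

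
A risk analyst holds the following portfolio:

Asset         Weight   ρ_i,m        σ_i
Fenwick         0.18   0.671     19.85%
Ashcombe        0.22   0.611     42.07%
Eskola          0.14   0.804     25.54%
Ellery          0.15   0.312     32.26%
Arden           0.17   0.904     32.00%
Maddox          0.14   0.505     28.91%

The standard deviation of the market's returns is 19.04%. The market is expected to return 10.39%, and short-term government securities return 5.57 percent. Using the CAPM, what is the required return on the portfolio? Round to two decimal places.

β_Fenwick = 0.671 × 19.85% / 19.04% = 0.6995
β_Ashcombe = 0.611 × 42.07% / 19.04% = 1.3500
β_Eskola = 0.804 × 25.54% / 19.04% = 1.0785
β_Ellery = 0.312 × 32.26% / 19.04% = 0.5286
β_Arden = 0.904 × 32.00% / 19.04% = 1.5193
β_Maddox = 0.505 × 28.91% / 19.04% = 0.7668
β_P = Σ w_i β_i = 0.18×0.6995 + 0.22×1.3500 + 0.14×1.0785 + 0.15×0.5286 + 0.17×1.5193 + 0.14×0.7668 = 1.0188
MRP = 10.39% − 5.57% = 4.82%
E(R_P) = R_f + β_P × MRP = 5.57% + 1.0188 × 4.82% = 10.48%

10.48%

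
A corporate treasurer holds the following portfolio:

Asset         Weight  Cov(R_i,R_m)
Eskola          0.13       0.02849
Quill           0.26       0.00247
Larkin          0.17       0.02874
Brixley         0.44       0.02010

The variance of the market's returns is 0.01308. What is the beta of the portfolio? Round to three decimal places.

1.382

β_Eskola = 0.02849 / 0.01308 = 2.1781
β_Quill = 0.00247 / 0.01308 = 0.1888
β_Larkin = 0.02874 / 0.01308 = 2.1972
β_Brixley = 0.02010 / 0.01308 = 1.5367
β_P = Σ w_i β_i = 0.13×2.1781 + 0.26×0.1888 + 0.17×2.1972 + 0.44×1.5367 = 1.3819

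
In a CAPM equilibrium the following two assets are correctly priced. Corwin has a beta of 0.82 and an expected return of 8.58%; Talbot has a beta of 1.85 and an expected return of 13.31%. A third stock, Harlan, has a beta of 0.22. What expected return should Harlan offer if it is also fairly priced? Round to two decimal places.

5.82%

MRP (SML slope) = (13.31% − 8.58%) / (1.85 − 0.82) = 4.73% / 1.03 = 4.5922%
R_f (intercept) = 8.58% − 0.82 × 4.5922% = 4.8144%
E(R_Harlan) = R_f + β × MRP = 4.8144% + 0.22 × 4.5922% = 5.82%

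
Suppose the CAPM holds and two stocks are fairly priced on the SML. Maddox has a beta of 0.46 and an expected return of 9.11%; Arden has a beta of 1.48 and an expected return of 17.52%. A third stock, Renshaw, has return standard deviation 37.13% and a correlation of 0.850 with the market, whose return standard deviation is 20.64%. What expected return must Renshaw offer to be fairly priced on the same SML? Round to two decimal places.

MRP = (17.52% − 9.11%) / (1.48 − 0.46) = 8.2451%
R_f = 9.11% − 0.46 × 8.2451% = 5.3173%
β_Renshaw = ρ·σ_i/σ_m = 0.850 × 37.13 / 20.64 = 1.5291
E(R_Renshaw) = R_f + β × MRP = 5.3173% + 1.5291 × 8.2451% = 17.92%

17.92%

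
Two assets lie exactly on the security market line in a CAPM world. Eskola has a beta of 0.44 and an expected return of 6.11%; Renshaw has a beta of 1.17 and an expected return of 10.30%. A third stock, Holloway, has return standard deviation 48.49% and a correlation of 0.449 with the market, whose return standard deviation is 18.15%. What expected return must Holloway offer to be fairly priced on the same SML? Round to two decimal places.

10.47%

MRP = (10.30% − 6.11%) / (1.17 − 0.44) = 5.7397%
R_f = 6.11% − 0.44 × 5.7397% = 3.5845%
β_Holloway = ρ·σ_i/σ_m = 0.449 × 48.49 / 18.15 = 1.1996
E(R_Holloway) = R_f + β × MRP = 3.5845% + 1.1996 × 5.7397% = 10.47%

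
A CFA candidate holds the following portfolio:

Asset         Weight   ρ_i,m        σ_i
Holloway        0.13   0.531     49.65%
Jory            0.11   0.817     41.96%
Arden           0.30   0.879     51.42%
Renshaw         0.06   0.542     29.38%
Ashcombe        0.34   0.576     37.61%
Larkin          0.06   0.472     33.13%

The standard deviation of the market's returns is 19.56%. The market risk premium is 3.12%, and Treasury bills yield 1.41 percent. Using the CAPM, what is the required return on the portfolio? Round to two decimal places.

6.20%

β_Holloway = 0.531 × 49.65% / 19.56% = 1.3479
β_Jory = 0.817 × 41.96% / 19.56% = 1.7526
β_Arden = 0.879 × 51.42% / 19.56% = 2.3107
β_Renshaw = 0.542 × 29.38% / 19.56% = 0.8141
β_Ashcombe = 0.576 × 37.61% / 19.56% = 1.1075
β_Larkin = 0.472 × 33.13% / 19.56% = 0.7995
β_P = Σ w_i β_i = 0.13×1.3479 + 0.11×1.7526 + 0.30×2.3107 + 0.06×0.8141 + 0.34×1.1075 + 0.06×0.7995 = 1.5346
E(R_P) = R_f + β_P × MRP = 1.41% + 1.5346 × 3.12% = 6.20%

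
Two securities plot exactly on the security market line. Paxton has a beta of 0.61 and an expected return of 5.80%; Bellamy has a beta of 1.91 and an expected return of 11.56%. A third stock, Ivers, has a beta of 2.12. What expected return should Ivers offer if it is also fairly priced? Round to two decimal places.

MRP (SML slope) = (11.56% − 5.80%) / (1.91 − 0.61) = 5.76% / 1.30 = 4.4308%
R_f (intercept) = 5.80% − 0.61 × 4.4308% = 3.0972%
E(R_Ivers) = R_f + β × MRP = 3.0972% + 2.12 × 4.4308% = 12.49%

12.49%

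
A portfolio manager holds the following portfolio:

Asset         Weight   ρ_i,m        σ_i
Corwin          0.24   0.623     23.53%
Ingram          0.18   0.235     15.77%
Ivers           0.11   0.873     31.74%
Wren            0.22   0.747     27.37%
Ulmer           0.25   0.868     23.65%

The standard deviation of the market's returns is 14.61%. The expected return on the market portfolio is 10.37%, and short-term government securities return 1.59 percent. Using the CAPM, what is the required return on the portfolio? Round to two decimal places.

β_Corwin = 0.623 × 23.53% / 14.61% = 1.0034
β_Ingram = 0.235 × 15.77% / 14.61% = 0.2537
β_Ivers = 0.873 × 31.74% / 14.61% = 1.8966
β_Wren = 0.747 × 27.37% / 14.61% = 1.3994
β_Ulmer = 0.868 × 23.65% / 14.61% = 1.4051
β_P = Σ w_i β_i = 0.24×1.0034 + 0.18×0.2537 + 0.11×1.8966 + 0.22×1.3994 + 0.25×1.4051 = 1.1543
MRP = 10.37% − 1.59% = 8.78%
E(R_P) = R_f + β_P × MRP = 1.59% + 1.1543 × 8.78% = 11.72%

11.72%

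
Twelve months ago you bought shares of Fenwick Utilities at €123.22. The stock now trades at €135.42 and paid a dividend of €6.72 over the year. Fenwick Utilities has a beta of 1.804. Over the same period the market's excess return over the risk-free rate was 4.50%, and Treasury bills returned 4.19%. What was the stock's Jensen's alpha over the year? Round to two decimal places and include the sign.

+3.05%

Realised HPR = (P1 + D1 − P0) / P0 = (135.42 + 6.72 − 123.22) / 123.22 = 18.92 / 123.22 = 15.3547%
CAPM required = R_f + β·MRP = 4.19% + 1.804 × 4.50% = 12.30800%
α = realised − required = 15.3547% − 12.30800% = +3.05%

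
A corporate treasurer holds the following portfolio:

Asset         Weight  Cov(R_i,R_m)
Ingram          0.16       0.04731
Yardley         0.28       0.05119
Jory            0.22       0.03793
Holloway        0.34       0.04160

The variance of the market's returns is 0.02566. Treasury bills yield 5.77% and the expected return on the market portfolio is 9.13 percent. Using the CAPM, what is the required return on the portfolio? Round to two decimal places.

11.58%

β_Ingram = 0.04731 / 0.02566 = 1.8437
β_Yardley = 0.05119 / 0.02566 = 1.9949
β_Jory = 0.03793 / 0.02566 = 1.4782
β_Holloway = 0.04160 / 0.02566 = 1.6212
β_P = Σ w_i β_i = 0.16×1.8437 + 0.28×1.9949 + 0.22×1.4782 + 0.34×1.6212 = 1.7300
MRP = 9.13% − 5.77% = 3.36%
E(R_P) = R_f + β_P × MRP = 5.77% + 1.7300 × 3.36% = 11.58%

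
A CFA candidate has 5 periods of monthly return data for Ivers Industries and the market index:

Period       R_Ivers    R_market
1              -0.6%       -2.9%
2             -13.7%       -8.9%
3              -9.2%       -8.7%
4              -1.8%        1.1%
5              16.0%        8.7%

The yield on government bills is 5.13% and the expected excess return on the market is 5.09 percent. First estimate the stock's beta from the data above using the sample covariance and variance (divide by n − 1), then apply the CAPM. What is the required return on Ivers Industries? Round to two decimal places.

Mean R_i = (-0.6 − 13.7 − 9.2 − 1.8 + 16.0) / 5 = -1.8600%
Mean R_m = (-2.9 − 8.9 − 8.7 + 1.1 + 8.7) / 5 = -2.1400%
Σ(R_i − R̄_i)(R_m − R̄_m) = 321.0280  ⇒  Cov = 321.0280 / 4 = 80.2570
Σ(R_m − R̄_m)² = 217.3120  ⇒  Var(R_m) = 217.3120 / 4 = 54.3280
β = Cov / Var(R_m) = 80.2570 / 54.3280 = 1.4773
E(R) = R_f + β × MRP = 5.13% + 1.4773 × 5.09% = 12.65%

12.65%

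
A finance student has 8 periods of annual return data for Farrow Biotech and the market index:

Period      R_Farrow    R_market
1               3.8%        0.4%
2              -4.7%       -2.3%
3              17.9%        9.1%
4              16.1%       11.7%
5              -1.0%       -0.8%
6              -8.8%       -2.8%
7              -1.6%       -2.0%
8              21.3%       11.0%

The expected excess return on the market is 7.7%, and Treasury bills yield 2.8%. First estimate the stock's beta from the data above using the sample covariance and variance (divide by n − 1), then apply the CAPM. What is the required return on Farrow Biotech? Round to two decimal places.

Mean R_i = (3.8 − 4.7 + 17.9 + 16.1 − 1.0 − 8.8 − 1.6 + 21.3) / 8 = 5.3750%
Mean R_m = (0.4 − 2.3 + 9.1 + 11.7 − 0.8 − 2.8 − 2.0 + 11.0) / 8 = 3.0375%
Σ(R_i − R̄_i)(R_m − R̄_m) = 495.9175  ⇒  Cov = 495.9175 / 7 = 70.8454
Σ(R_m − R̄_m)² = 284.8188  ⇒  Var(R_m) = 284.8188 / 7 = 40.6884
β = Cov / Var(R_m) = 70.8454 / 40.6884 = 1.7412
E(R) = R_f + β × MRP = 2.8% + 1.7412 × 7.7% = 16.21%

16.21%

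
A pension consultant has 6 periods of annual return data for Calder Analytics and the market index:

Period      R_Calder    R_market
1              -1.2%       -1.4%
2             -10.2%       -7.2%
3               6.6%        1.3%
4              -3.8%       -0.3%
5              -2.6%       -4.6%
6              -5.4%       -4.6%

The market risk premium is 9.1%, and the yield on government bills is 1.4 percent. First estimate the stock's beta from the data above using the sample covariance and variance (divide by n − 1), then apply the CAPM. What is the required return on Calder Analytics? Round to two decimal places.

14.85%

Mean R_i = (-1.2 − 10.2 + 6.6 − 3.8 − 2.6 − 5.4) / 6 = -2.7667%
Mean R_m = (-1.4 − 7.2 + 1.3 − 0.3 − 4.6 − 4.6) / 6 = -2.8000%
Σ(R_i − R̄_i)(R_m − R̄_m) = 75.1600  ⇒  Cov = 75.1600 / 5 = 15.0320
Σ(R_m − R̄_m)² = 50.8600  ⇒  Var(R_m) = 50.8600 / 5 = 10.1720
β = Cov / Var(R_m) = 15.0320 / 10.1720 = 1.4778
E(R) = R_f + β × MRP = 1.4% + 1.4778 × 9.1% = 14.85%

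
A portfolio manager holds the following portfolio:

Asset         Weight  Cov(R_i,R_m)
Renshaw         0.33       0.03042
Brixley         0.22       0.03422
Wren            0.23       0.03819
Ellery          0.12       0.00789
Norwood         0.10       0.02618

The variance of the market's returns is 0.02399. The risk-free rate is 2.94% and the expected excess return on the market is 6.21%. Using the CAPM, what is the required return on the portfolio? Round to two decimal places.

β_Renshaw = 0.03042 / 0.02399 = 1.2680
β_Brixley = 0.03422 / 0.02399 = 1.4264
β_Wren = 0.03819 / 0.02399 = 1.5919
β_Ellery = 0.00789 / 0.02399 = 0.3289
β_Norwood = 0.02618 / 0.02399 = 1.0913
β_P = Σ w_i β_i = 0.33×1.2680 + 0.22×1.4264 + 0.23×1.5919 + 0.12×0.3289 + 0.10×1.0913 = 1.2470
E(R_P) = R_f + β_P × MRP = 2.94% + 1.2470 × 6.21% = 10.68%

10.68%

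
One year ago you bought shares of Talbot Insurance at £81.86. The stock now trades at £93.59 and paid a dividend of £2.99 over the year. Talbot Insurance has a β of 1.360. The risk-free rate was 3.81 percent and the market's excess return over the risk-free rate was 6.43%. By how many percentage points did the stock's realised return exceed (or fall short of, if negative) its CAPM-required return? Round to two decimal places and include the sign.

Realised HPR = (P1 + D1 − P0) / P0 = (93.59 + 2.99 − 81.86) / 81.86 = 14.72 / 81.86 = 17.9819%
CAPM required = R_f + β·MRP = 3.81% + 1.360 × 6.43% = 12.55480%
α = realised − required = 17.9819% − 12.55480% = +5.43%

+5.43%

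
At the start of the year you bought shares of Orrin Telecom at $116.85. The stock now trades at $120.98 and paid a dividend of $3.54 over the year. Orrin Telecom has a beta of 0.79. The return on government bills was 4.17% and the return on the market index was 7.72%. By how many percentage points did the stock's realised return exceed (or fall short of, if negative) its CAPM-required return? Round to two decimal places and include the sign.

-0.41%

Realised HPR = (P1 + D1 − P0) / P0 = (120.98 + 3.54 − 116.85) / 116.85 = 7.67 / 116.85 = 6.5640%
MRP = 7.72% − 4.17% = 3.55%
CAPM required = R_f + β·MRP = 4.17% + 0.79 × 3.55% = 6.9745%
α = realised − required = 6.5640% − 6.9745% = -0.41%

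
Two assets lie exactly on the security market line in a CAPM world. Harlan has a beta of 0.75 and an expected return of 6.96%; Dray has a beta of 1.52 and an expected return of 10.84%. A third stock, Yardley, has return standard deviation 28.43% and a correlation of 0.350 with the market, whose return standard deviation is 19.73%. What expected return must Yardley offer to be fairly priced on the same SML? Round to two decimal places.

5.72%

MRP = (10.84% − 6.96%) / (1.52 − 0.75) = 5.0390%
R_f = 6.96% − 0.75 × 5.0390% = 3.1808%
β_Yardley = ρ·σ_i/σ_m = 0.350 × 28.43 / 19.73 = 0.5043
E(R_Yardley) = R_f + β × MRP = 3.1808% + 0.5043 × 5.0390% = 5.72%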